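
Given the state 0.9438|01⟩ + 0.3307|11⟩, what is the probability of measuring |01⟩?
0.8908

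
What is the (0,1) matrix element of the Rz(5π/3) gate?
0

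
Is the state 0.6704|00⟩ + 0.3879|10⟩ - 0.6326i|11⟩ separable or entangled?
Entangled

Writing the state as a|00⟩ + b|01⟩ + c|10⟩ + d|11⟩, it is a product state iff ad − bc = 0.
Here (a, b, c, d) = (0.6704, 0, 0.3879, -0.6326i): ad − bc = (0.6704)(-0.6326i) − (0)(0.3879) = -0.4241i ≠ 0, so the state is entangled.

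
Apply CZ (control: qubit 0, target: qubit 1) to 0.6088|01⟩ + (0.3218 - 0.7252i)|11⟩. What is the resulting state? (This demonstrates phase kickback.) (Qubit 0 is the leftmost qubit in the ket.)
0.6088|01⟩ + (-0.3218 + 0.7252i)|11⟩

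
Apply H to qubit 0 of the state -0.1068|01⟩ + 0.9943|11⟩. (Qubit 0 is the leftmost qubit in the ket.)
0.6276|01⟩ - 0.7786|11⟩

H on qubit 0 mixes each pair of kets that differ only in qubit 0: amplitudes (a, b) of (|…0…⟩, |…1…⟩) become ((a + b)/√2, (a − b)/√2). Kets absent from the input have amplitude 0.
(|01⟩, |11⟩): (a, b) = (-0.1068, 0.9943) → (0.6276, -0.7786)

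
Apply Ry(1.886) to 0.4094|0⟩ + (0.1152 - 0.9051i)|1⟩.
(0.1472 + 0.7325i)|0⟩ + (0.399 - 0.5316i)|1⟩

Ry(1.886) = [[cos(θ/2), −sin(θ/2)], [sin(θ/2), cos(θ/2)]]; θ = 1.886, cos(θ/2) ≈ 0.587363, sin(θ/2) ≈ 0.809324.
With a = amp(|0⟩) = 0.4094 and b = amp(|1⟩) = (0.1152 - 0.9051i):
new amp(|0⟩) = (0.587363)·a + (-0.809324)·b = (0.1472 + 0.7325i)
new amp(|1⟩) = (0.809324)·a + (0.587363)·b = (0.399 - 0.5316i)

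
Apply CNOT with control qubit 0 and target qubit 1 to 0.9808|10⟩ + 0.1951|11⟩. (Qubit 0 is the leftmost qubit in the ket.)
0.1951|10⟩ + 0.9808|11⟩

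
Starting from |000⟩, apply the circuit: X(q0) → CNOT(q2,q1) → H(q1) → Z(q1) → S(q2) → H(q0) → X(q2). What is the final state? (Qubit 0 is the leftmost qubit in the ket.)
1/2|001⟩ - 1/2|011⟩ - 1/2|101⟩ + 1/2|111⟩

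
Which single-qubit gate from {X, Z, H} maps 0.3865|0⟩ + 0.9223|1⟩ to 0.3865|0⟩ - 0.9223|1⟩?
Z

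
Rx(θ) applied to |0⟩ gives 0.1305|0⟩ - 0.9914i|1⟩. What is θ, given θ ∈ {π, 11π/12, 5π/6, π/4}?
11π/12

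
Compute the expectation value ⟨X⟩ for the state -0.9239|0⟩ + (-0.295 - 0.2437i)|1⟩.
0.5451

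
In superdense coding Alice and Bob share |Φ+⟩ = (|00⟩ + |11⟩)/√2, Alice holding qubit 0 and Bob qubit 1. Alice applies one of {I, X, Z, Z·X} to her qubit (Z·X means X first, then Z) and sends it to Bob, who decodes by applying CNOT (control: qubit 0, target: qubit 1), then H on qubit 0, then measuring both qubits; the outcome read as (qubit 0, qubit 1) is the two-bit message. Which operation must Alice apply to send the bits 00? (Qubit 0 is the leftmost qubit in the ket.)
I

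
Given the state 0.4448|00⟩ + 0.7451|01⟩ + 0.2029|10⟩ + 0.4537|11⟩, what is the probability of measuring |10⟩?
0.04117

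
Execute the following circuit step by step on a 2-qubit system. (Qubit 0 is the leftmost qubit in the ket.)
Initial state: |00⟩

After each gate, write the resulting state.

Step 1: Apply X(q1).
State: |01⟩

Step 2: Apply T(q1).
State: (1/√2 + (1/√2)i)|01⟩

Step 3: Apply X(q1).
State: (1/√2 + (1/√2)i)|00⟩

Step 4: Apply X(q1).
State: (1/√2 + (1/√2)i)|01⟩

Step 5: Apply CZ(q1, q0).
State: (1/√2 + (1/√2)i)|01⟩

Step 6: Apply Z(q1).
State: (-1/√2 - (1/√2)i)|01⟩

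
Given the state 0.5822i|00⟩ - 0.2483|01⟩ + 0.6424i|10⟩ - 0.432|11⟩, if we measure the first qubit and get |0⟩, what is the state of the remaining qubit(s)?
0.9198i|0⟩ - 0.3923|1⟩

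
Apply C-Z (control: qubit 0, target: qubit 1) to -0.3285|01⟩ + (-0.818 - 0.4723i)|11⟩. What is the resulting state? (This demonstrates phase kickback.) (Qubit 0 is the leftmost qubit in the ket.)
-0.3285|01⟩ + (0.818 + 0.4723i)|11⟩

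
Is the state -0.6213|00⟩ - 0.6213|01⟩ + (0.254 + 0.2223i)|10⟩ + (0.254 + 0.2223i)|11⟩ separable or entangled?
Separable

Writing the state as a|00⟩ + b|01⟩ + c|10⟩ + d|11⟩, it is a product state iff ad − bc = 0.
Here (a, b, c, d) = (-0.6213, -0.6213, (0.254 + 0.2223i), (0.254 + 0.2223i)): ad − bc = (-0.6213)(0.254 + 0.2223i) − (-0.6213)(0.254 + 0.2223i) = 0, so the state is separable.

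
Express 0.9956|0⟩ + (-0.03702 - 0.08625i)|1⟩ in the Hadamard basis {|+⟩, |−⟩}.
(0.6778 - 0.06099i)|+⟩ + (0.7302 + 0.06099i)|−⟩

With |ψ⟩ = α|0⟩ + β|1⟩, the Hadamard-basis coefficients are ⟨+|ψ⟩ = (α + β)/√2 and ⟨−|ψ⟩ = (α − β)/√2.
Here α = 0.9956, β = (-0.03702 - 0.08625i): (α + β)/√2 = (0.6778 - 0.06099i), (α − β)/√2 = (0.7302 + 0.06099i).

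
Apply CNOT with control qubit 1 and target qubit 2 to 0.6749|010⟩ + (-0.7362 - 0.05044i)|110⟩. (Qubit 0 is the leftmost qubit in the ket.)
0.6749|011⟩ + (-0.7362 - 0.05044i)|111⟩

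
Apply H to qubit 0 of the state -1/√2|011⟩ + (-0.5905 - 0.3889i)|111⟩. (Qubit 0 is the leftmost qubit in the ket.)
(-0.9175 - 0.275i)|011⟩ + (-0.08245 + 0.275i)|111⟩

H on qubit 0 mixes each pair of kets that differ only in qubit 0: amplitudes (a, b) of (|…0…⟩, |…1…⟩) become ((a + b)/√2, (a − b)/√2). Kets absent from the input have amplitude 0.
(|011⟩, |111⟩): (a, b) = (-1/√2, (-0.5905 - 0.3889i)) → ((-0.9175 - 0.275i), (-0.08245 + 0.275i))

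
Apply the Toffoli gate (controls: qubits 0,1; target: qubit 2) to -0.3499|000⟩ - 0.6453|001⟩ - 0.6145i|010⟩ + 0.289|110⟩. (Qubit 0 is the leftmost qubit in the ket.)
-0.3499|000⟩ - 0.6453|001⟩ - 0.6145i|010⟩ + 0.289|111⟩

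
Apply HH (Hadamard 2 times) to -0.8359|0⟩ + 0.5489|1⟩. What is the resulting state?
-0.8359|0⟩ + 0.5489|1⟩

H² = I, so an even number of Hadamards cancels: H^2 = I and the state is unchanged.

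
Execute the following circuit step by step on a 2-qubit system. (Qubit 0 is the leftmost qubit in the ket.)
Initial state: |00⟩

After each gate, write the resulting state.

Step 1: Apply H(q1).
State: 1/√2|00⟩ + 1/√2|01⟩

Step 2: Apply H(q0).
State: 1/2|00⟩ + 1/2|01⟩ + 1/2|10⟩ + 1/2|11⟩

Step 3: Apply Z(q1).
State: 1/2|00⟩ - 1/2|01⟩ + 1/2|10⟩ - 1/2|11⟩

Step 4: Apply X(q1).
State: -1/2|00⟩ + 1/2|01⟩ - 1/2|10⟩ + 1/2|11⟩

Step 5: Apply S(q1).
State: -1/2|00⟩ + (1/2)i|01⟩ - 1/2|10⟩ + (1/2)i|11⟩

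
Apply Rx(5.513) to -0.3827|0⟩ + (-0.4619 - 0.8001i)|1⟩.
(0.05412 + 0.1735i)|0⟩ + (0.4281 + 0.8853i)|1⟩

Rx(5.513) = [[cos(θ/2), −i·sin(θ/2)], [−i·sin(θ/2), cos(θ/2)]]; θ = 5.513, cos(θ/2) ≈ -0.926764, sin(θ/2) ≈ 0.375645.
With a = amp(|0⟩) = -0.3827 and b = amp(|1⟩) = (-0.4619 - 0.8001i):
new amp(|0⟩) = (-0.926764)·a + (-0.375645i)·b = (0.05412 + 0.1735i)
new amp(|1⟩) = (-0.375645i)·a + (-0.926764)·b = (0.4281 + 0.8853i)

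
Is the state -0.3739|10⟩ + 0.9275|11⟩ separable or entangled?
Separable

Writing the state as a|00⟩ + b|01⟩ + c|10⟩ + d|11⟩, it is a product state iff ad − bc = 0.
Here (a, b, c, d) = (0, 0, -0.3739, 0.9275): ad − bc = (0)(0.9275) − (0)(-0.3739) = 0, so the state is separable.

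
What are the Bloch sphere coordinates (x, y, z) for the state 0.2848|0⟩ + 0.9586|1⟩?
(0.546, 0, -0.8378)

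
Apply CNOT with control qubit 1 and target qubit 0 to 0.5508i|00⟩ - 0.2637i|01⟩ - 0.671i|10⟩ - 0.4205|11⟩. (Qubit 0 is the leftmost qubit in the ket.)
0.5508i|00⟩ - 0.4205|01⟩ - 0.671i|10⟩ - 0.2637i|11⟩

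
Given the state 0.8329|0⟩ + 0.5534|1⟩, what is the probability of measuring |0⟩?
0.6937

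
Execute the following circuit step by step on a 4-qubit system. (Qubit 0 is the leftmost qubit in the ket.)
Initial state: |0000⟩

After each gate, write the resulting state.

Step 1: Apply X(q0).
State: |1000⟩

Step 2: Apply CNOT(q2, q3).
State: |1000⟩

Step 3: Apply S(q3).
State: |1000⟩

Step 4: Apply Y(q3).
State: i|1001⟩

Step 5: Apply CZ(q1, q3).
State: i|1001⟩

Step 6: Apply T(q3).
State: (-1/√2 + (1/√2)i)|1001⟩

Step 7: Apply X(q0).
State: (-1/√2 + (1/√2)i)|0001⟩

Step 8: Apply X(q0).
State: (-1/√2 + (1/√2)i)|1001⟩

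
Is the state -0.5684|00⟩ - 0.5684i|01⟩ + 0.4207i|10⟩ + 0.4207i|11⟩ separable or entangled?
Entangled

Writing the state as a|00⟩ + b|01⟩ + c|10⟩ + d|11⟩, it is a product state iff ad − bc = 0.
Here (a, b, c, d) = (-0.5684, -0.5684i, 0.4207i, 0.4207i): ad − bc = (-0.5684)(0.4207i) − (-0.5684i)(0.4207i) = (-0.2391 - 0.2391i) ≠ 0, so the state is entangled.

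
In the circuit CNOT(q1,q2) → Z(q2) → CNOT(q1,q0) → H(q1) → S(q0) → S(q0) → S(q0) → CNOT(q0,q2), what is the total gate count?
8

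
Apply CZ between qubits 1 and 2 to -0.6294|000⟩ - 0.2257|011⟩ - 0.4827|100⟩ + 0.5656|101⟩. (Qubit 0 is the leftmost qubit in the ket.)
-0.6294|000⟩ + 0.2257|011⟩ - 0.4827|100⟩ + 0.5656|101⟩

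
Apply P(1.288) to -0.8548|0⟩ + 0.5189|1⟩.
-0.8548|0⟩ + (0.1448 + 0.4983i)|1⟩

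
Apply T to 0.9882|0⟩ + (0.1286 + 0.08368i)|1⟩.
0.9882|0⟩ + (0.03176 + 0.1501i)|1⟩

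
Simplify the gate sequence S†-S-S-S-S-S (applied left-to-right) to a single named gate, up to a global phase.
I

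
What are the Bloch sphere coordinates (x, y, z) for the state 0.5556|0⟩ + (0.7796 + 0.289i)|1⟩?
(0.8663, 0.3211, -0.3826)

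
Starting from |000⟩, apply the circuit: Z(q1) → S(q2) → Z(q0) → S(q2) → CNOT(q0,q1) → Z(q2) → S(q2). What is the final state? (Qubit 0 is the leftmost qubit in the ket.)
|000⟩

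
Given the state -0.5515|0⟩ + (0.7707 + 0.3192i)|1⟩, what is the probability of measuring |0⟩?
0.3042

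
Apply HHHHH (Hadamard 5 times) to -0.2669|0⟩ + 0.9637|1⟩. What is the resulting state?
0.4927|0⟩ - 0.8702|1⟩

H² = I, so H^5 = H: a single Hadamard. With (a, b) = (-0.2669, 0.9637), H gives ((a + b)/√2, (a − b)/√2) = (0.4927, -0.8702).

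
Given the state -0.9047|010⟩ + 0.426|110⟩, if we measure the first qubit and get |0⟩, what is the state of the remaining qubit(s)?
-|10⟩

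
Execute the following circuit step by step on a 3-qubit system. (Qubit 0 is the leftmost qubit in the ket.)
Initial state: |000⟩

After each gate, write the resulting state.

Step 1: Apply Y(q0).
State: i|100⟩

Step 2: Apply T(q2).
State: i|100⟩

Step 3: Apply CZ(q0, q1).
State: i|100⟩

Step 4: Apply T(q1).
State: i|100⟩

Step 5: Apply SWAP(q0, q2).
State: i|001⟩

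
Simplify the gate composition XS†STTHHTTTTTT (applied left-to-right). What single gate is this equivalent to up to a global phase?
X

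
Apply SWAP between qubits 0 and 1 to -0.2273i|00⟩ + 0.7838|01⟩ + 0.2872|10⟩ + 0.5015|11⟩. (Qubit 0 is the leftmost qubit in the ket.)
-0.2273i|00⟩ + 0.2872|01⟩ + 0.7838|10⟩ + 0.5015|11⟩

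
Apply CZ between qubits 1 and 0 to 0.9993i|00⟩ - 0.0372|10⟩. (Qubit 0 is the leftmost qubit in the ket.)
0.9993i|00⟩ - 0.0372|10⟩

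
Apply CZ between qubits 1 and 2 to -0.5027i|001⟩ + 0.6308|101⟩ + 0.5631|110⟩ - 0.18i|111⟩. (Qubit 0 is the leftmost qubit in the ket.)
-0.5027i|001⟩ + 0.6308|101⟩ + 0.5631|110⟩ + 0.18i|111⟩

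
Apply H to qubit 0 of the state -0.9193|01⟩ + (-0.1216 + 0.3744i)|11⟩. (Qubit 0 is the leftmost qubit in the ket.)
(-0.736 + 0.2647i)|01⟩ + (-0.5641 - 0.2647i)|11⟩

H on qubit 0 mixes each pair of kets that differ only in qubit 0: amplitudes (a, b) of (|…0…⟩, |…1…⟩) become ((a + b)/√2, (a − b)/√2). Kets absent from the input have amplitude 0.
(|01⟩, |11⟩): (a, b) = (-0.9193, (-0.1216 + 0.3744i)) → ((-0.736 + 0.2647i), (-0.5641 - 0.2647i))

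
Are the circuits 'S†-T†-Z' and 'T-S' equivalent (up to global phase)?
No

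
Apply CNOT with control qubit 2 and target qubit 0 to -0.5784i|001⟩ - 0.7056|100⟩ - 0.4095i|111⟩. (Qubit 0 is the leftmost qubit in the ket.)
-0.4095i|011⟩ - 0.7056|100⟩ - 0.5784i|101⟩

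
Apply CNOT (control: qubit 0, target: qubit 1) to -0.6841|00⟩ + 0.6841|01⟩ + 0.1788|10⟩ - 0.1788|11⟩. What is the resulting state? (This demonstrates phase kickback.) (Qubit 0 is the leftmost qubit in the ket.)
-0.6841|00⟩ + 0.6841|01⟩ - 0.1788|10⟩ + 0.1788|11⟩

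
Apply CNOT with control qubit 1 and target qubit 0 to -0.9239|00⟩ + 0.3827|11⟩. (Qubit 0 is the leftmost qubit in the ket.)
-0.9239|00⟩ + 0.3827|01⟩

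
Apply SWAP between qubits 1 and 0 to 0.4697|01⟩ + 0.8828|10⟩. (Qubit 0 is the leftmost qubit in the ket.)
0.8828|01⟩ + 0.4697|10⟩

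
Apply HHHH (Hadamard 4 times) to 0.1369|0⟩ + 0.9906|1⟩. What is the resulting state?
0.1369|0⟩ + 0.9906|1⟩

H² = I, so an even number of Hadamards cancels: H^4 = I and the state is unchanged.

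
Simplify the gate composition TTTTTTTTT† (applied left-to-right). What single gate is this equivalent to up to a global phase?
T†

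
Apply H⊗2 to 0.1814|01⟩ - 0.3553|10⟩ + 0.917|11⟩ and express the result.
0.3716|00⟩ - 0.7269|01⟩ - 0.1902|10⟩ + 0.5455|11⟩

H⊗2 gives amp(|y⟩) = (1/2) Σ_x (−1)^(x·y) amp(|x⟩), where x·y is the number of positions in which both x and y have a 1.
|00⟩: (0.1814 - 0.3553 + 0.917)/2 = 0.3716
|01⟩: (-0.1814 - 0.3553 - 0.917)/2 = -0.7269
|10⟩: (0.1814 + 0.3553 - 0.917)/2 = -0.1902
|11⟩: (-0.1814 + 0.3553 + 0.917)/2 = 0.5455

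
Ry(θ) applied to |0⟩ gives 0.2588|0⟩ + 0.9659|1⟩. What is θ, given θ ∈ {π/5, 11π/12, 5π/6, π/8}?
5π/6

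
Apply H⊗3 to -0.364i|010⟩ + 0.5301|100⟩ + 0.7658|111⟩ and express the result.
(0.4582 - 0.1287i)|000⟩ + (-0.08333 - 0.1287i)|001⟩ + (-0.08333 + 0.1287i)|010⟩ + (0.4582 + 0.1287i)|011⟩ + (-0.4582 - 0.1287i)|100⟩ + (0.08333 - 0.1287i)|101⟩ + (0.08333 + 0.1287i)|110⟩ + (-0.4582 + 0.1287i)|111⟩

H⊗3 gives amp(|y⟩) = (1/2√2) Σ_x (−1)^(x·y) amp(|x⟩), where x·y is the number of positions in which both x and y have a 1.
|000⟩: (-0.364i + 0.5301 + 0.7658)/(2√2) = (0.4582 - 0.1287i)
|001⟩: (-0.364i + 0.5301 - 0.7658)/(2√2) = (-0.08333 - 0.1287i)
|010⟩: (0.364i + 0.5301 - 0.7658)/(2√2) = (-0.08333 + 0.1287i)
|011⟩: (0.364i + 0.5301 + 0.7658)/(2√2) = (0.4582 + 0.1287i)
|100⟩: (-0.364i - 0.5301 - 0.7658)/(2√2) = (-0.4582 - 0.1287i)
|101⟩: (-0.364i - 0.5301 + 0.7658)/(2√2) = (0.08333 - 0.1287i)
|110⟩: (0.364i - 0.5301 + 0.7658)/(2√2) = (0.08333 + 0.1287i)
|111⟩: (0.364i - 0.5301 - 0.7658)/(2√2) = (-0.4582 + 0.1287i)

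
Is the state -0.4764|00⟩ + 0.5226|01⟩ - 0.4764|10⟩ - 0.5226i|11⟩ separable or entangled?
Entangled

Writing the state as a|00⟩ + b|01⟩ + c|10⟩ + d|11⟩, it is a product state iff ad − bc = 0.
Here (a, b, c, d) = (-0.4764, 0.5226, -0.4764, -0.5226i): ad − bc = (-0.4764)(-0.5226i) − (0.5226)(-0.4764) = (0.249 + 0.249i) ≠ 0, so the state is entangled.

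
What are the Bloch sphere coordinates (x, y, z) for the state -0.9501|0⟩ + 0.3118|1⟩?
(-0.5925, 0, 0.8055)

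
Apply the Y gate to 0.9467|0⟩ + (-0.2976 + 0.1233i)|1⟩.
(0.1233 + 0.2976i)|0⟩ + 0.9467i|1⟩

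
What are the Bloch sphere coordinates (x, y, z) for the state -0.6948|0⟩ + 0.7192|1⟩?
(-0.9994, 0, -0.0345)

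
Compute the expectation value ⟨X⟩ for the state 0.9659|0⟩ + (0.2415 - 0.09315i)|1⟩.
0.4665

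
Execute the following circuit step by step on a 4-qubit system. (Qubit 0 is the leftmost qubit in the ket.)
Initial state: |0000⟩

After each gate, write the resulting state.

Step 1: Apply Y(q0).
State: i|1000⟩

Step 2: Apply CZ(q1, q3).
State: i|1000⟩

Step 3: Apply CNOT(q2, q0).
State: i|1000⟩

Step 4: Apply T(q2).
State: i|1000⟩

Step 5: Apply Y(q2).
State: -|1010⟩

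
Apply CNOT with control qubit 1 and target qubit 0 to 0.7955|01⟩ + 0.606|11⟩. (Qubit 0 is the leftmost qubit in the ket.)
0.606|01⟩ + 0.7955|11⟩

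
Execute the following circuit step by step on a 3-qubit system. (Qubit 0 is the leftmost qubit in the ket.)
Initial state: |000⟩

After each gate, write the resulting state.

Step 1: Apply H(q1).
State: 1/√2|000⟩ + 1/√2|010⟩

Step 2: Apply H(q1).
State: |000⟩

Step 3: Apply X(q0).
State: |100⟩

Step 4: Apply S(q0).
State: i|100⟩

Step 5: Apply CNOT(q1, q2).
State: i|100⟩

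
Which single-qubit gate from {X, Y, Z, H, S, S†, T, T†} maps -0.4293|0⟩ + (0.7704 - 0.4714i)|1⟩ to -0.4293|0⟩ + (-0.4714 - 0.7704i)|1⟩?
S†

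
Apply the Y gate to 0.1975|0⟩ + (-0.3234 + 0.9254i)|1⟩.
(0.9254 + 0.3234i)|0⟩ + 0.1975i|1⟩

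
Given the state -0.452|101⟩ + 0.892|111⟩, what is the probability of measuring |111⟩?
0.7957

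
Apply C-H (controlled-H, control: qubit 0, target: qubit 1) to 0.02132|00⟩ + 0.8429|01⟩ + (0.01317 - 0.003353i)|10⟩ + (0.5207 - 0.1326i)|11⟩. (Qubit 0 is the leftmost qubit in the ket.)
0.02132|00⟩ + 0.8429|01⟩ + (0.3775 - 0.09613i)|10⟩ + (-0.3589 + 0.09139i)|11⟩

C-H leaves the control-|0⟩ kets |00⟩, |01⟩ unchanged and applies H to qubit 1 on the control-|1⟩ pair (|10⟩, |11⟩).
H = [[1/√2, 1/√2], [1/√2, -1/√2]].
With a = amp(|10⟩) = (0.01317 - 0.003353i) and b = amp(|11⟩) = (0.5207 - 0.1326i):
new amp(|10⟩) = (1/√2)·a + (1/√2)·b = (0.3775 - 0.09613i)
new amp(|11⟩) = (1/√2)·a + (-1/√2)·b = (-0.3589 + 0.09139i)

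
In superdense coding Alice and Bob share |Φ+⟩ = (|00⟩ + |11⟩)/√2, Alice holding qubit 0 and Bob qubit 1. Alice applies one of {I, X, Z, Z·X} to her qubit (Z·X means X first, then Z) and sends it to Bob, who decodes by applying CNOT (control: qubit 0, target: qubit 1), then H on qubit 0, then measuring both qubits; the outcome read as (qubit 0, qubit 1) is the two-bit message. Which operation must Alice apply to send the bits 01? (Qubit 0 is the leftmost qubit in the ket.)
X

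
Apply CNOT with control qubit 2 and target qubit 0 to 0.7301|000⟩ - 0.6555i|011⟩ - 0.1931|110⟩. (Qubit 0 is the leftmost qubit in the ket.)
0.7301|000⟩ - 0.1931|110⟩ - 0.6555i|111⟩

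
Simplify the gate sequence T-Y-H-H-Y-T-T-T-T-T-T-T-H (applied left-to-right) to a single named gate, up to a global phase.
H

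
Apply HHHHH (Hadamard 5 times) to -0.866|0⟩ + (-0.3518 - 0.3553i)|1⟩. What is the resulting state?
(-0.8611 - 0.2512i)|0⟩ + (-0.3636 + 0.2512i)|1⟩

H² = I, so H^5 = H: a single Hadamard. With (a, b) = (-0.866, (-0.3518 - 0.3553i)), H gives ((a + b)/√2, (a − b)/√2) = ((-0.8611 - 0.2512i), (-0.3636 + 0.2512i)).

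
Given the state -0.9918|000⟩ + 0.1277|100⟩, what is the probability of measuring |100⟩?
0.01631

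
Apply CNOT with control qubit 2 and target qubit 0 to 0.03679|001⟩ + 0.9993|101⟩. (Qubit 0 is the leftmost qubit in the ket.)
0.9993|001⟩ + 0.03679|101⟩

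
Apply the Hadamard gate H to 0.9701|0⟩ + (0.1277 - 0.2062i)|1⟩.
(0.7763 - 0.1458i)|0⟩ + (0.5957 + 0.1458i)|1⟩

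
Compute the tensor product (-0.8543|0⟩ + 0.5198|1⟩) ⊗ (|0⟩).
-0.8543|00⟩ + 0.5198|10⟩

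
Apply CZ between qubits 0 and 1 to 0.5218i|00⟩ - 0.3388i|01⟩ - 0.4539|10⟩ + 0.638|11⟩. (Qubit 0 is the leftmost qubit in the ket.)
0.5218i|00⟩ - 0.3388i|01⟩ - 0.4539|10⟩ - 0.638|11⟩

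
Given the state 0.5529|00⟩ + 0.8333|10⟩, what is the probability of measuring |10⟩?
0.6944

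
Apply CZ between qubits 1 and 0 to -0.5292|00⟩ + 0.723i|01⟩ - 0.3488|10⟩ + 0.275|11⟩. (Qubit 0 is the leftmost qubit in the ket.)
-0.5292|00⟩ + 0.723i|01⟩ - 0.3488|10⟩ - 0.275|11⟩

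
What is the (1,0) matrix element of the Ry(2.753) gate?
0.9812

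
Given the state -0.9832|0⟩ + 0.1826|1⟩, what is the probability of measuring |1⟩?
0.03334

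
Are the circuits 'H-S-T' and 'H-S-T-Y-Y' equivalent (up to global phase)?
Yes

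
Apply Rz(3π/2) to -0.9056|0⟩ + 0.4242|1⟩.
(0.6404 + 0.6404i)|0⟩ + (-0.3 + 0.3i)|1⟩

Rz(3π/2) = [[e^(−iθ/2), 0], [0, e^(iθ/2)]] with e^(±iθ/2) = cos(θ/2) ± i·sin(θ/2); θ = 3π/2, cos(θ/2) ≈ -0.707107, sin(θ/2) ≈ 0.707107.
With a = amp(|0⟩) = -0.9056 and b = amp(|1⟩) = 0.4242:
new amp(|0⟩) = (-0.707107 - 0.707107i)·a = (0.6404 + 0.6404i)
new amp(|1⟩) = (-0.707107 + 0.707107i)·b = (-0.3 + 0.3i)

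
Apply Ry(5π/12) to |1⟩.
-0.6088|0⟩ + 0.7934|1⟩

Ry(5π/12) = [[cos(θ/2), −sin(θ/2)], [sin(θ/2), cos(θ/2)]]; θ = 5π/12, cos(θ/2) ≈ 0.793353, sin(θ/2) ≈ 0.608761.
With a = amp(|0⟩) = 0 and b = amp(|1⟩) = 1:
new amp(|0⟩) = (0.793353)·a + (-0.608761)·b = -0.6088
new amp(|1⟩) = (0.608761)·a + (0.793353)·b = 0.7934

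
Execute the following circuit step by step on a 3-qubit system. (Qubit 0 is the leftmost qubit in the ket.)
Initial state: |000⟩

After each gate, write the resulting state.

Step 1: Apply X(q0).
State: |100⟩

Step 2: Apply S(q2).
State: |100⟩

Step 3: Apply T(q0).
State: (1/√2 + (1/√2)i)|100⟩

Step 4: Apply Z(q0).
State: (-1/√2 - (1/√2)i)|100⟩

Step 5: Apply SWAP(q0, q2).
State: (-1/√2 - (1/√2)i)|001⟩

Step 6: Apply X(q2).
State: (-1/√2 - (1/√2)i)|000⟩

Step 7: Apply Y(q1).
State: (1/√2 - (1/√2)i)|010⟩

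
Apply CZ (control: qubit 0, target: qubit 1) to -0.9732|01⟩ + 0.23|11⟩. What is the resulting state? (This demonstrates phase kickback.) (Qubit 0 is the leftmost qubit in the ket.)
-0.9732|01⟩ - 0.23|11⟩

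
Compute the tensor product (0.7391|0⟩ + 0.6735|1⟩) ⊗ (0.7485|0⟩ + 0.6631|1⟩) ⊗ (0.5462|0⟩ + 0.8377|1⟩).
0.3022|000⟩ + 0.4634|001⟩ + 0.2677|010⟩ + 0.4106|011⟩ + 0.2753|100⟩ + 0.4223|101⟩ + 0.2439|110⟩ + 0.3741|111⟩

amp(|b₁b₂…⟩) = product of the factor amplitudes for bits b₁, b₂, …; only kets whose every factor amplitude is nonzero survive.
|000⟩: (0.7391)(0.7485)(0.5462) = 0.3022
|001⟩: (0.7391)(0.7485)(0.8377) = 0.4634
|010⟩: (0.7391)(0.6631)(0.5462) = 0.2677
|011⟩: (0.7391)(0.6631)(0.8377) = 0.4106
|100⟩: (0.6735)(0.7485)(0.5462) = 0.2753
|101⟩: (0.6735)(0.7485)(0.8377) = 0.4223
|110⟩: (0.6735)(0.6631)(0.5462) = 0.2439
|111⟩: (0.6735)(0.6631)(0.8377) = 0.3741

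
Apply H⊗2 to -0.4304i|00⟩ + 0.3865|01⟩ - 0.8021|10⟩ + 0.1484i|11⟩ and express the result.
(-0.2078 - 0.141i)|00⟩ + (-0.5943 - 0.2894i)|01⟩ + (0.5943 - 0.2894i)|10⟩ + (0.2078 - 0.141i)|11⟩

H⊗2 gives amp(|y⟩) = (1/2) Σ_x (−1)^(x·y) amp(|x⟩), where x·y is the number of positions in which both x and y have a 1.
|00⟩: (-0.4304i + 0.3865 - 0.8021 + 0.1484i)/2 = (-0.2078 - 0.141i)
|01⟩: (-0.4304i - 0.3865 - 0.8021 - 0.1484i)/2 = (-0.5943 - 0.2894i)
|10⟩: (-0.4304i + 0.3865 + 0.8021 - 0.1484i)/2 = (0.5943 - 0.2894i)
|11⟩: (-0.4304i - 0.3865 + 0.8021 + 0.1484i)/2 = (0.2078 - 0.141i)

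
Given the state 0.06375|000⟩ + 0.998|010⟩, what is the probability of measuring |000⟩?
0.004064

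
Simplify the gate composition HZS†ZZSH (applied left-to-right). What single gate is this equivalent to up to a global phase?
X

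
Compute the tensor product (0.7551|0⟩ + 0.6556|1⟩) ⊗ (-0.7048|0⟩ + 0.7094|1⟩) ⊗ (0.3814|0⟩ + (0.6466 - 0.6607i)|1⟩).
-0.203|000⟩ + (-0.3441 + 0.3516i)|001⟩ + 0.2043|010⟩ + (0.3464 - 0.3539i)|011⟩ - 0.1762|100⟩ + (-0.2988 + 0.3053i)|101⟩ + 0.1774|110⟩ + (0.3007 - 0.3073i)|111⟩

amp(|b₁b₂…⟩) = product of the factor amplitudes for bits b₁, b₂, …; only kets whose every factor amplitude is nonzero survive.
|000⟩: (0.7551)(-0.7048)(0.3814) = -0.203
|001⟩: (0.7551)(-0.7048)(0.6466 - 0.6607i) = (-0.3441 + 0.3516i)
|010⟩: (0.7551)(0.7094)(0.3814) = 0.2043
|011⟩: (0.7551)(0.7094)(0.6466 - 0.6607i) = (0.3464 - 0.3539i)
|100⟩: (0.6556)(-0.7048)(0.3814) = -0.1762
|101⟩: (0.6556)(-0.7048)(0.6466 - 0.6607i) = (-0.2988 + 0.3053i)
|110⟩: (0.6556)(0.7094)(0.3814) = 0.1774
|111⟩: (0.6556)(0.7094)(0.6466 - 0.6607i) = (0.3007 - 0.3073i)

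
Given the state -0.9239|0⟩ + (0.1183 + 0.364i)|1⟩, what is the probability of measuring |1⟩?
0.1465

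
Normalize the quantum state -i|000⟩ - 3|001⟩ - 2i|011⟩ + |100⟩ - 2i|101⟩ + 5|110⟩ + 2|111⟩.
-0.1443i|000⟩ - 0.433|001⟩ - 0.2887i|011⟩ + 0.1443|100⟩ - 0.2887i|101⟩ + 0.7217|110⟩ + 0.2887|111⟩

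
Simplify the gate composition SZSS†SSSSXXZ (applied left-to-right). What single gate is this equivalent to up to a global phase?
S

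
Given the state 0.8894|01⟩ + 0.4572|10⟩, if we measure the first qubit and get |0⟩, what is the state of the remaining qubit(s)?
|1⟩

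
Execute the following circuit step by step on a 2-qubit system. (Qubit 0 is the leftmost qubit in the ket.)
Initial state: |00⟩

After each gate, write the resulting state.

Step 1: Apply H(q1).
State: 1/√2|00⟩ + 1/√2|01⟩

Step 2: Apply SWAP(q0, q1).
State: 1/√2|00⟩ + 1/√2|10⟩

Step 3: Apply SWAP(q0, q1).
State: 1/√2|00⟩ + 1/√2|01⟩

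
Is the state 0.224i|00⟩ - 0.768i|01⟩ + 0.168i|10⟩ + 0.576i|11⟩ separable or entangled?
Entangled

Writing the state as a|00⟩ + b|01⟩ + c|10⟩ + d|11⟩, it is a product state iff ad − bc = 0.
Here (a, b, c, d) = (0.224i, -0.768i, 0.168i, 0.576i): ad − bc = (0.224i)(0.576i) − (-0.768i)(0.168i) = -0.258 ≠ 0, so the state is entangled.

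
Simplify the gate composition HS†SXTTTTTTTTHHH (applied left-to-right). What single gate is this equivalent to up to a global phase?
Z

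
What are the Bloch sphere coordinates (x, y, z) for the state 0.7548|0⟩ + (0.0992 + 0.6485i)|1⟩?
(0.1498, 0.979, 0.1393)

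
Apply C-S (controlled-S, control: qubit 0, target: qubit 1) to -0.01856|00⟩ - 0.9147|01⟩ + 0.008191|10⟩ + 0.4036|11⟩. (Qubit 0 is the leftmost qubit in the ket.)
-0.01856|00⟩ - 0.9147|01⟩ + 0.008191|10⟩ + 0.4036i|11⟩

C-S leaves the control-|0⟩ kets |00⟩, |01⟩ unchanged and applies S to qubit 1 on the control-|1⟩ pair (|10⟩, |11⟩).
S = [[1, 0], [0, i]].
With a = amp(|10⟩) = 0.008191 and b = amp(|11⟩) = 0.4036:
new amp(|10⟩) = (1)·a = 0.008191
new amp(|11⟩) = (i)·b = 0.4036i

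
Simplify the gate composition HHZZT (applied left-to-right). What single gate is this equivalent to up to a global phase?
T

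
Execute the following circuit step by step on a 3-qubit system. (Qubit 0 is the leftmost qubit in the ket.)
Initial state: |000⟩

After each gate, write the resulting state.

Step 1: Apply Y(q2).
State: i|001⟩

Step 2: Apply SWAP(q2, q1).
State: i|010⟩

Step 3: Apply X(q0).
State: i|110⟩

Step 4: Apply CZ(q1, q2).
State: i|110⟩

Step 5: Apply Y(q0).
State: |010⟩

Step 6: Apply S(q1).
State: i|010⟩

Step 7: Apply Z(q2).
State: i|010⟩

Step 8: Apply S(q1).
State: -|010⟩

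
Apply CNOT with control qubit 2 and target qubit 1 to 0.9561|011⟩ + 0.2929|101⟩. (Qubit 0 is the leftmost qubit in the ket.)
0.9561|001⟩ + 0.2929|111⟩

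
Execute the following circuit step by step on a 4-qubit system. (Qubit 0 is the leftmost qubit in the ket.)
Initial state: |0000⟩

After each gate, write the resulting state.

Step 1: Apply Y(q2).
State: i|0010⟩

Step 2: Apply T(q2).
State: (-1/√2 + (1/√2)i)|0010⟩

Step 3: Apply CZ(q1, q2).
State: (-1/√2 + (1/√2)i)|0010⟩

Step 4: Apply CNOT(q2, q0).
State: (-1/√2 + (1/√2)i)|1010⟩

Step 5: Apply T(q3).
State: (-1/√2 + (1/√2)i)|1010⟩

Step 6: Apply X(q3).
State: (-1/√2 + (1/√2)i)|1011⟩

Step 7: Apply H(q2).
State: (-1/2 + (1/2)i)|1001⟩ + (1/2 - (1/2)i)|1011⟩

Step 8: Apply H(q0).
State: (-1/√8 + (1/√8)i)|0001⟩ + (1/√8 - (1/√8)i)|0011⟩ + (1/√8 - (1/√8)i)|1001⟩ + (-1/√8 + (1/√8)i)|1011⟩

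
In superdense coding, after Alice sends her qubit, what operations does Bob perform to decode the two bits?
CNOT (Alice's qubit controls Bob's), then H on Alice's qubit, then measure both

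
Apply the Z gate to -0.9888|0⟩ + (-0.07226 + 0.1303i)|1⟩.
-0.9888|0⟩ + (0.07226 - 0.1303i)|1⟩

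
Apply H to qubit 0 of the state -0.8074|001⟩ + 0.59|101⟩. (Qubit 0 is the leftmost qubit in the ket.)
-0.1537|001⟩ - 0.9881|101⟩

H on qubit 0 mixes each pair of kets that differ only in qubit 0: amplitudes (a, b) of (|…0…⟩, |…1…⟩) become ((a + b)/√2, (a − b)/√2). Kets absent from the input have amplitude 0.
(|001⟩, |101⟩): (a, b) = (-0.8074, 0.59) → (-0.1537, -0.9881)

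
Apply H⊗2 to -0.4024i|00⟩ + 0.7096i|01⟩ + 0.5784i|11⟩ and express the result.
0.4428i|00⟩ - 0.8452i|01⟩ - 0.1356i|10⟩ - 0.2668i|11⟩

H⊗2 gives amp(|y⟩) = (1/2) Σ_x (−1)^(x·y) amp(|x⟩), where x·y is the number of positions in which both x and y have a 1.
|00⟩: (-0.4024i + 0.7096i + 0.5784i)/2 = 0.4428i
|01⟩: (-0.4024i - 0.7096i - 0.5784i)/2 = -0.8452i
|10⟩: (-0.4024i + 0.7096i - 0.5784i)/2 = -0.1356i
|11⟩: (-0.4024i - 0.7096i + 0.5784i)/2 = -0.2668i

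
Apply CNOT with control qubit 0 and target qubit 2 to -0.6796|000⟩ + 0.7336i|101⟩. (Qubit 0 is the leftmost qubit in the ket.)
-0.6796|000⟩ + 0.7336i|100⟩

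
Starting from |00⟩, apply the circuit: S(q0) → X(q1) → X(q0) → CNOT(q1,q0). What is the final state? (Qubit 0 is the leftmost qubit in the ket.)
|01⟩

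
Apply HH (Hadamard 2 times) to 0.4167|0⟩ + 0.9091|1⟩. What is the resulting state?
0.4167|0⟩ + 0.9091|1⟩

H² = I, so an even number of Hadamards cancels: H^2 = I and the state is unchanged.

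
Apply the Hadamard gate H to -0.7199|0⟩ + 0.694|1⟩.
-0.01831|0⟩ - 0.9998|1⟩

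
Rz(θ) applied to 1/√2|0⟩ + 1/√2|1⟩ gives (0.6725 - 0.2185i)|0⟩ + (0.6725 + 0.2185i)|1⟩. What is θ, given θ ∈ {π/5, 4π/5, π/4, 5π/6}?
π/5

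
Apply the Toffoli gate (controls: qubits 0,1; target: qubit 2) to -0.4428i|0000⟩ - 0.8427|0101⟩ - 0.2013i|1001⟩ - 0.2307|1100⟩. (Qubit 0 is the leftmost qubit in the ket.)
-0.4428i|0000⟩ - 0.8427|0101⟩ - 0.2013i|1001⟩ - 0.2307|1110⟩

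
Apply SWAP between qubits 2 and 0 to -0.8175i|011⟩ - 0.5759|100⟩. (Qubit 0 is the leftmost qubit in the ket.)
-0.5759|001⟩ - 0.8175i|110⟩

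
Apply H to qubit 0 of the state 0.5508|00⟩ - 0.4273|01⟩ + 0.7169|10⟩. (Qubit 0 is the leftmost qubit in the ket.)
0.8964|00⟩ - 0.3021|01⟩ - 0.1175|10⟩ - 0.3021|11⟩

H on qubit 0 mixes each pair of kets that differ only in qubit 0: amplitudes (a, b) of (|…0…⟩, |…1…⟩) become ((a + b)/√2, (a − b)/√2). Kets absent from the input have amplitude 0.
(|00⟩, |10⟩): (a, b) = (0.5508, 0.7169) → (0.8964, -0.1175)
(|01⟩, |11⟩): (a, b) = (-0.4273, 0) → (-0.3021, -0.3021)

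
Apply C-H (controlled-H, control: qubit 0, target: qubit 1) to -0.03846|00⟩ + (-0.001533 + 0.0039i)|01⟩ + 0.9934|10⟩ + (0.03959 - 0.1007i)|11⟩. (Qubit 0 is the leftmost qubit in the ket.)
-0.03846|00⟩ + (-0.001533 + 0.0039i)|01⟩ + (0.7304 - 0.07121i)|10⟩ + (0.6744 + 0.07121i)|11⟩

C-H leaves the control-|0⟩ kets |00⟩, |01⟩ unchanged and applies H to qubit 1 on the control-|1⟩ pair (|10⟩, |11⟩).
H = [[1/√2, 1/√2], [1/√2, -1/√2]].
With a = amp(|10⟩) = 0.9934 and b = amp(|11⟩) = (0.03959 - 0.1007i):
new amp(|10⟩) = (1/√2)·a + (1/√2)·b = (0.7304 - 0.07121i)
new amp(|11⟩) = (1/√2)·a + (-1/√2)·b = (0.6744 + 0.07121i)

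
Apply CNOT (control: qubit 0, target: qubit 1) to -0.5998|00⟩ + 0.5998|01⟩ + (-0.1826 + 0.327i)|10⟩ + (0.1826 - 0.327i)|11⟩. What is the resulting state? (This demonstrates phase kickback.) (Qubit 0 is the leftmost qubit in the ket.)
-0.5998|00⟩ + 0.5998|01⟩ + (0.1826 - 0.327i)|10⟩ + (-0.1826 + 0.327i)|11⟩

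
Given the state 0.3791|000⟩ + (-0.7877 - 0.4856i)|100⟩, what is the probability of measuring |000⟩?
0.1437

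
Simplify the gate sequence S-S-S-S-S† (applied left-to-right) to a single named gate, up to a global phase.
S†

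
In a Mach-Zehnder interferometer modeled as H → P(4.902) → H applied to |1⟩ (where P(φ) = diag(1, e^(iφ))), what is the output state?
(0.4058 + 0.491i)|0⟩ + (0.5942 - 0.491i)|1⟩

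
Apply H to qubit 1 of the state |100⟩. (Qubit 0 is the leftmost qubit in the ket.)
1/√2|100⟩ + 1/√2|110⟩

H on qubit 1 mixes each pair of kets that differ only in qubit 1: amplitudes (a, b) of (|…0…⟩, |…1…⟩) become ((a + b)/√2, (a − b)/√2). Kets absent from the input have amplitude 0.
(|100⟩, |110⟩): (a, b) = (1, 0) → (1/√2, 1/√2)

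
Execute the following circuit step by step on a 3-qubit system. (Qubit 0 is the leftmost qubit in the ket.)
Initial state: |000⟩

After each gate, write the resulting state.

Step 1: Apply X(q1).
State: |010⟩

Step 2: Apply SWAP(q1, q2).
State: |001⟩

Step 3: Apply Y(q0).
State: i|101⟩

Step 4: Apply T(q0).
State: (-1/√2 + (1/√2)i)|101⟩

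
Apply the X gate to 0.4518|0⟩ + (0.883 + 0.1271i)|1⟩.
(0.883 + 0.1271i)|0⟩ + 0.4518|1⟩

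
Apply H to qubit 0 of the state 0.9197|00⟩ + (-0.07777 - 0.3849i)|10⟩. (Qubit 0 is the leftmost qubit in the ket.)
(0.5953 - 0.2722i)|00⟩ + (0.7053 + 0.2722i)|10⟩

H on qubit 0 mixes each pair of kets that differ only in qubit 0: amplitudes (a, b) of (|…0…⟩, |…1…⟩) become ((a + b)/√2, (a − b)/√2). Kets absent from the input have amplitude 0.
(|00⟩, |10⟩): (a, b) = (0.9197, (-0.07777 - 0.3849i)) → ((0.5953 - 0.2722i), (0.7053 + 0.2722i))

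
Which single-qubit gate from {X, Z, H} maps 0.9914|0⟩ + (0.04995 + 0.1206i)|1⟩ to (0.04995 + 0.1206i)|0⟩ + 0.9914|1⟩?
X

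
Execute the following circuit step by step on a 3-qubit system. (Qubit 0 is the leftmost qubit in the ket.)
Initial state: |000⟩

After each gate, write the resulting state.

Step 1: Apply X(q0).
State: |100⟩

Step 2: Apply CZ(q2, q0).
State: |100⟩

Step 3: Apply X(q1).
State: |110⟩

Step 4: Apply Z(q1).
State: -|110⟩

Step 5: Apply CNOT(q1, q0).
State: -|010⟩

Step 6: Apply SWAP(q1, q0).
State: -|100⟩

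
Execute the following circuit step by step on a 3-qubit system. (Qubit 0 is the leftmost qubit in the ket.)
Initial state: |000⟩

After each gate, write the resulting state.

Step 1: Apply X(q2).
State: |001⟩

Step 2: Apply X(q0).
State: |101⟩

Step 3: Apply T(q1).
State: |101⟩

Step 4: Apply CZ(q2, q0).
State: -|101⟩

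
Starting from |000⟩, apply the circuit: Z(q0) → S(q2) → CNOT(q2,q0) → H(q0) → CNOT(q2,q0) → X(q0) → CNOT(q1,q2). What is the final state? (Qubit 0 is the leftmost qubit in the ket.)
1/√2|000⟩ + 1/√2|100⟩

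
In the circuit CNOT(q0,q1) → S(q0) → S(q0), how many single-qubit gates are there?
2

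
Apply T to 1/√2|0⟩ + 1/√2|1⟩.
1/√2|0⟩ + (1/2 + (1/2)i)|1⟩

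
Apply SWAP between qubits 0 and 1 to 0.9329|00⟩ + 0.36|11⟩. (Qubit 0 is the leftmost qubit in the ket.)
0.9329|00⟩ + 0.36|11⟩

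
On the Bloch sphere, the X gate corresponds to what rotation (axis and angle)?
Rotation by π around the x-axis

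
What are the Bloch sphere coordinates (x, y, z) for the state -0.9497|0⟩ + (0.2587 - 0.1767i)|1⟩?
(-0.4914, 0.3356, 0.8038)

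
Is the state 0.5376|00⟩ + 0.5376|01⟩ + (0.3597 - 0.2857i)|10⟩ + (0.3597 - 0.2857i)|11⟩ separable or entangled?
Separable

Writing the state as a|00⟩ + b|01⟩ + c|10⟩ + d|11⟩, it is a product state iff ad − bc = 0.
Here (a, b, c, d) = (0.5376, 0.5376, (0.3597 - 0.2857i), (0.3597 - 0.2857i)): ad − bc = (0.5376)(0.3597 - 0.2857i) − (0.5376)(0.3597 - 0.2857i) = 0, so the state is separable.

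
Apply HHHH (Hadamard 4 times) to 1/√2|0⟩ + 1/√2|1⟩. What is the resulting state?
1/√2|0⟩ + 1/√2|1⟩

H² = I, so an even number of Hadamards cancels: H^4 = I and the state is unchanged.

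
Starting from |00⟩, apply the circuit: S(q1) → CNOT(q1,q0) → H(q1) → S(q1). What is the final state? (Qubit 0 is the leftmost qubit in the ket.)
1/√2|00⟩ + (1/√2)i|01⟩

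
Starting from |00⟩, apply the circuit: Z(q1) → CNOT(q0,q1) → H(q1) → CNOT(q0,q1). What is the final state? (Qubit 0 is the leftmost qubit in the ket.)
1/√2|00⟩ + 1/√2|01⟩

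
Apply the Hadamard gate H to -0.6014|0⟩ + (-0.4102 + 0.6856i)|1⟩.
(-0.7153 + 0.4848i)|0⟩ + (-0.1352 - 0.4848i)|1⟩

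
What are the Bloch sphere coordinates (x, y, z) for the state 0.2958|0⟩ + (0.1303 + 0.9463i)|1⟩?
(0.07709, 0.5598, -0.825)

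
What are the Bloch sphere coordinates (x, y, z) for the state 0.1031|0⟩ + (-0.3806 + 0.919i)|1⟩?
(-0.07848, 0.1895, -0.9788)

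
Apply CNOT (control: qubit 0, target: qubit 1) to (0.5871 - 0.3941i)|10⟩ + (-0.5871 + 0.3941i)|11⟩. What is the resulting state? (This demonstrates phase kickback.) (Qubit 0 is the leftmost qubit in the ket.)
(-0.5871 + 0.3941i)|10⟩ + (0.5871 - 0.3941i)|11⟩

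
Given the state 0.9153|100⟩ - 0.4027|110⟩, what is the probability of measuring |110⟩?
0.1622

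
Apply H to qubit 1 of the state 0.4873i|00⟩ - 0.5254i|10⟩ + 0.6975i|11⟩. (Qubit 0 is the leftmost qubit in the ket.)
0.3446i|00⟩ + 0.3446i|01⟩ + 0.1217i|10⟩ - 0.8647i|11⟩

H on qubit 1 mixes each pair of kets that differ only in qubit 1: amplitudes (a, b) of (|…0…⟩, |…1…⟩) become ((a + b)/√2, (a − b)/√2). Kets absent from the input have amplitude 0.
(|00⟩, |01⟩): (a, b) = (0.4873i, 0) → (0.3446i, 0.3446i)
(|10⟩, |11⟩): (a, b) = (-0.5254i, 0.6975i) → (0.1217i, -0.8647i)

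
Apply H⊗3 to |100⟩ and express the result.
1/√8|000⟩ + 1/√8|001⟩ + 1/√8|010⟩ + 1/√8|011⟩ - 1/√8|100⟩ - 1/√8|101⟩ - 1/√8|110⟩ - 1/√8|111⟩

H⊗3 gives amp(|y⟩) = (1/2√2) Σ_x (−1)^(x·y) amp(|x⟩), where x·y is the number of positions in which both x and y have a 1.
|000⟩: (1)/(2√2) = 1/√8
|001⟩: (1)/(2√2) = 1/√8
|010⟩: (1)/(2√2) = 1/√8
|011⟩: (1)/(2√2) = 1/√8
|100⟩: (-1)/(2√2) = -1/√8
|101⟩: (-1)/(2√2) = -1/√8
|110⟩: (-1)/(2√2) = -1/√8
|111⟩: (-1)/(2√2) = -1/√8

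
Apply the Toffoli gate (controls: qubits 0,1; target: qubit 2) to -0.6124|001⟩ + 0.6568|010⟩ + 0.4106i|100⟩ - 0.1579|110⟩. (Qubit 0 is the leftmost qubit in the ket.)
-0.6124|001⟩ + 0.6568|010⟩ + 0.4106i|100⟩ - 0.1579|111⟩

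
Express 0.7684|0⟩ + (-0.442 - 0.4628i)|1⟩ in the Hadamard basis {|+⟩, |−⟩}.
(0.2308 - 0.3272i)|+⟩ + (0.8559 + 0.3272i)|−⟩

With |ψ⟩ = α|0⟩ + β|1⟩, the Hadamard-basis coefficients are ⟨+|ψ⟩ = (α + β)/√2 and ⟨−|ψ⟩ = (α − β)/√2.
Here α = 0.7684, β = (-0.442 - 0.4628i): (α + β)/√2 = (0.2308 - 0.3272i), (α − β)/√2 = (0.8559 + 0.3272i).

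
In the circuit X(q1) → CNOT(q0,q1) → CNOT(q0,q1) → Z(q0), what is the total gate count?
4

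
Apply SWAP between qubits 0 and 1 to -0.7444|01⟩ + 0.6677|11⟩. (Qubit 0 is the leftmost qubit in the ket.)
-0.7444|10⟩ + 0.6677|11⟩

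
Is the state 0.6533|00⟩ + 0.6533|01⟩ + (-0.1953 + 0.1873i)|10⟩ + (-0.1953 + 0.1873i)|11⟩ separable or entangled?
Separable

Writing the state as a|00⟩ + b|01⟩ + c|10⟩ + d|11⟩, it is a product state iff ad − bc = 0.
Here (a, b, c, d) = (0.6533, 0.6533, (-0.1953 + 0.1873i), (-0.1953 + 0.1873i)): ad − bc = (0.6533)(-0.1953 + 0.1873i) − (0.6533)(-0.1953 + 0.1873i) = 0, so the state is separable.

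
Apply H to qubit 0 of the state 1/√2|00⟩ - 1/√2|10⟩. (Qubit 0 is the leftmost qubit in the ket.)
|10⟩

H on qubit 0 mixes each pair of kets that differ only in qubit 0: amplitudes (a, b) of (|…0…⟩, |…1…⟩) become ((a + b)/√2, (a − b)/√2). Kets absent from the input have amplitude 0.
(|00⟩, |10⟩): (a, b) = (1/√2, -1/√2) → (0, 1)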